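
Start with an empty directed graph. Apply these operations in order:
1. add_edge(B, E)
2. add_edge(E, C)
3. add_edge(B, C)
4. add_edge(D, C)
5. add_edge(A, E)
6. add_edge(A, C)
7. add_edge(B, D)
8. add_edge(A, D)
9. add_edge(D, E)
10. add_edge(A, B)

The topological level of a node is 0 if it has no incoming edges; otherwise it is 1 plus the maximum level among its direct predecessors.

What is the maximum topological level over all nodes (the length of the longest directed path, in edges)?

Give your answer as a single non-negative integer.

Op 1: add_edge(B, E). Edges now: 1
Op 2: add_edge(E, C). Edges now: 2
Op 3: add_edge(B, C). Edges now: 3
Op 4: add_edge(D, C). Edges now: 4
Op 5: add_edge(A, E). Edges now: 5
Op 6: add_edge(A, C). Edges now: 6
Op 7: add_edge(B, D). Edges now: 7
Op 8: add_edge(A, D). Edges now: 8
Op 9: add_edge(D, E). Edges now: 9
Op 10: add_edge(A, B). Edges now: 10
Compute levels (Kahn BFS):
  sources (in-degree 0): A
  process A: level=0
    A->B: in-degree(B)=0, level(B)=1, enqueue
    A->C: in-degree(C)=3, level(C)>=1
    A->D: in-degree(D)=1, level(D)>=1
    A->E: in-degree(E)=2, level(E)>=1
  process B: level=1
    B->C: in-degree(C)=2, level(C)>=2
    B->D: in-degree(D)=0, level(D)=2, enqueue
    B->E: in-degree(E)=1, level(E)>=2
  process D: level=2
    D->C: in-degree(C)=1, level(C)>=3
    D->E: in-degree(E)=0, level(E)=3, enqueue
  process E: level=3
    E->C: in-degree(C)=0, level(C)=4, enqueue
  process C: level=4
All levels: A:0, B:1, C:4, D:2, E:3
max level = 4

Answer: 4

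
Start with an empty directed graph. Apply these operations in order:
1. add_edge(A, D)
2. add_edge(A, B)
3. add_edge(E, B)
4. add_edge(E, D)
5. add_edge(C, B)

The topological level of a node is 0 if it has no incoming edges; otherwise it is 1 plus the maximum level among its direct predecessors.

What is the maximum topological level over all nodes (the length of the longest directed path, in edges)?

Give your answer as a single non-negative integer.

Answer: 1

Derivation:
Op 1: add_edge(A, D). Edges now: 1
Op 2: add_edge(A, B). Edges now: 2
Op 3: add_edge(E, B). Edges now: 3
Op 4: add_edge(E, D). Edges now: 4
Op 5: add_edge(C, B). Edges now: 5
Compute levels (Kahn BFS):
  sources (in-degree 0): A, C, E
  process A: level=0
    A->B: in-degree(B)=2, level(B)>=1
    A->D: in-degree(D)=1, level(D)>=1
  process C: level=0
    C->B: in-degree(B)=1, level(B)>=1
  process E: level=0
    E->B: in-degree(B)=0, level(B)=1, enqueue
    E->D: in-degree(D)=0, level(D)=1, enqueue
  process B: level=1
  process D: level=1
All levels: A:0, B:1, C:0, D:1, E:0
max level = 1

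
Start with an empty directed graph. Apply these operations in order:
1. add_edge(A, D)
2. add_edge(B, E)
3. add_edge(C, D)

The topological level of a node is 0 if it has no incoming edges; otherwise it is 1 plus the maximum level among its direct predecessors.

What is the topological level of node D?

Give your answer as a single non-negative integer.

Answer: 1

Derivation:
Op 1: add_edge(A, D). Edges now: 1
Op 2: add_edge(B, E). Edges now: 2
Op 3: add_edge(C, D). Edges now: 3
Compute levels (Kahn BFS):
  sources (in-degree 0): A, B, C
  process A: level=0
    A->D: in-degree(D)=1, level(D)>=1
  process B: level=0
    B->E: in-degree(E)=0, level(E)=1, enqueue
  process C: level=0
    C->D: in-degree(D)=0, level(D)=1, enqueue
  process E: level=1
  process D: level=1
All levels: A:0, B:0, C:0, D:1, E:1
level(D) = 1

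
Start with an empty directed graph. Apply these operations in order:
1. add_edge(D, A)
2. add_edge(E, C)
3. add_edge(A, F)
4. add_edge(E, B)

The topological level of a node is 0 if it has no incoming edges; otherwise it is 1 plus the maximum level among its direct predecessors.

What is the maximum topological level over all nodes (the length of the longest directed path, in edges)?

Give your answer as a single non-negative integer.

Answer: 2

Derivation:
Op 1: add_edge(D, A). Edges now: 1
Op 2: add_edge(E, C). Edges now: 2
Op 3: add_edge(A, F). Edges now: 3
Op 4: add_edge(E, B). Edges now: 4
Compute levels (Kahn BFS):
  sources (in-degree 0): D, E
  process D: level=0
    D->A: in-degree(A)=0, level(A)=1, enqueue
  process E: level=0
    E->B: in-degree(B)=0, level(B)=1, enqueue
    E->C: in-degree(C)=0, level(C)=1, enqueue
  process A: level=1
    A->F: in-degree(F)=0, level(F)=2, enqueue
  process B: level=1
  process C: level=1
  process F: level=2
All levels: A:1, B:1, C:1, D:0, E:0, F:2
max level = 2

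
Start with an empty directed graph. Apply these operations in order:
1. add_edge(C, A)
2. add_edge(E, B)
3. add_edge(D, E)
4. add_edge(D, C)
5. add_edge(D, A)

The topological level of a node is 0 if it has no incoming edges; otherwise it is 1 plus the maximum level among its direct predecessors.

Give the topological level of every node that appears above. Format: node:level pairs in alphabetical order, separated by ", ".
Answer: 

Answer: A:2, B:2, C:1, D:0, E:1

Derivation:
Op 1: add_edge(C, A). Edges now: 1
Op 2: add_edge(E, B). Edges now: 2
Op 3: add_edge(D, E). Edges now: 3
Op 4: add_edge(D, C). Edges now: 4
Op 5: add_edge(D, A). Edges now: 5
Compute levels (Kahn BFS):
  sources (in-degree 0): D
  process D: level=0
    D->A: in-degree(A)=1, level(A)>=1
    D->C: in-degree(C)=0, level(C)=1, enqueue
    D->E: in-degree(E)=0, level(E)=1, enqueue
  process C: level=1
    C->A: in-degree(A)=0, level(A)=2, enqueue
  process E: level=1
    E->B: in-degree(B)=0, level(B)=2, enqueue
  process A: level=2
  process B: level=2
All levels: A:2, B:2, C:1, D:0, E:1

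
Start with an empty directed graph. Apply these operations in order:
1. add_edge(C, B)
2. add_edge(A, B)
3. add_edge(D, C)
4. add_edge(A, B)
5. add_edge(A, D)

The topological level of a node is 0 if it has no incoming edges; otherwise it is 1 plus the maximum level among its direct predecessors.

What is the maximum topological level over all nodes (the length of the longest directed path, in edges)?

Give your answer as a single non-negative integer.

Answer: 3

Derivation:
Op 1: add_edge(C, B). Edges now: 1
Op 2: add_edge(A, B). Edges now: 2
Op 3: add_edge(D, C). Edges now: 3
Op 4: add_edge(A, B) (duplicate, no change). Edges now: 3
Op 5: add_edge(A, D). Edges now: 4
Compute levels (Kahn BFS):
  sources (in-degree 0): A
  process A: level=0
    A->B: in-degree(B)=1, level(B)>=1
    A->D: in-degree(D)=0, level(D)=1, enqueue
  process D: level=1
    D->C: in-degree(C)=0, level(C)=2, enqueue
  process C: level=2
    C->B: in-degree(B)=0, level(B)=3, enqueue
  process B: level=3
All levels: A:0, B:3, C:2, D:1
max level = 3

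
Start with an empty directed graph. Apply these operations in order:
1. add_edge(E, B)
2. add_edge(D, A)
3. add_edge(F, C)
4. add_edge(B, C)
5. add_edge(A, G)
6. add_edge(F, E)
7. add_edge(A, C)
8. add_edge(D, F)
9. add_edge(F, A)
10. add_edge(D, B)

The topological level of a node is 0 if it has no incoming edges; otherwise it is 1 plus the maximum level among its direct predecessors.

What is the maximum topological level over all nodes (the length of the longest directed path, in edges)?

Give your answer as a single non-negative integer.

Op 1: add_edge(E, B). Edges now: 1
Op 2: add_edge(D, A). Edges now: 2
Op 3: add_edge(F, C). Edges now: 3
Op 4: add_edge(B, C). Edges now: 4
Op 5: add_edge(A, G). Edges now: 5
Op 6: add_edge(F, E). Edges now: 6
Op 7: add_edge(A, C). Edges now: 7
Op 8: add_edge(D, F). Edges now: 8
Op 9: add_edge(F, A). Edges now: 9
Op 10: add_edge(D, B). Edges now: 10
Compute levels (Kahn BFS):
  sources (in-degree 0): D
  process D: level=0
    D->A: in-degree(A)=1, level(A)>=1
    D->B: in-degree(B)=1, level(B)>=1
    D->F: in-degree(F)=0, level(F)=1, enqueue
  process F: level=1
    F->A: in-degree(A)=0, level(A)=2, enqueue
    F->C: in-degree(C)=2, level(C)>=2
    F->E: in-degree(E)=0, level(E)=2, enqueue
  process A: level=2
    A->C: in-degree(C)=1, level(C)>=3
    A->G: in-degree(G)=0, level(G)=3, enqueue
  process E: level=2
    E->B: in-degree(B)=0, level(B)=3, enqueue
  process G: level=3
  process B: level=3
    B->C: in-degree(C)=0, level(C)=4, enqueue
  process C: level=4
All levels: A:2, B:3, C:4, D:0, E:2, F:1, G:3
max level = 4

Answer: 4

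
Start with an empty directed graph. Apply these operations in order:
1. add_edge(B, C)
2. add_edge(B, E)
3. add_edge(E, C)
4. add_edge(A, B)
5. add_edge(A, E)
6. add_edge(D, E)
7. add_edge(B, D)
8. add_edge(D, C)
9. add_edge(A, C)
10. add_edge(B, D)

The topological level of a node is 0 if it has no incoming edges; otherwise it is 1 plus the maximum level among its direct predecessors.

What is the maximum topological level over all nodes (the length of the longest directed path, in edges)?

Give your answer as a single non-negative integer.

Answer: 4

Derivation:
Op 1: add_edge(B, C). Edges now: 1
Op 2: add_edge(B, E). Edges now: 2
Op 3: add_edge(E, C). Edges now: 3
Op 4: add_edge(A, B). Edges now: 4
Op 5: add_edge(A, E). Edges now: 5
Op 6: add_edge(D, E). Edges now: 6
Op 7: add_edge(B, D). Edges now: 7
Op 8: add_edge(D, C). Edges now: 8
Op 9: add_edge(A, C). Edges now: 9
Op 10: add_edge(B, D) (duplicate, no change). Edges now: 9
Compute levels (Kahn BFS):
  sources (in-degree 0): A
  process A: level=0
    A->B: in-degree(B)=0, level(B)=1, enqueue
    A->C: in-degree(C)=3, level(C)>=1
    A->E: in-degree(E)=2, level(E)>=1
  process B: level=1
    B->C: in-degree(C)=2, level(C)>=2
    B->D: in-degree(D)=0, level(D)=2, enqueue
    B->E: in-degree(E)=1, level(E)>=2
  process D: level=2
    D->C: in-degree(C)=1, level(C)>=3
    D->E: in-degree(E)=0, level(E)=3, enqueue
  process E: level=3
    E->C: in-degree(C)=0, level(C)=4, enqueue
  process C: level=4
All levels: A:0, B:1, C:4, D:2, E:3
max level = 4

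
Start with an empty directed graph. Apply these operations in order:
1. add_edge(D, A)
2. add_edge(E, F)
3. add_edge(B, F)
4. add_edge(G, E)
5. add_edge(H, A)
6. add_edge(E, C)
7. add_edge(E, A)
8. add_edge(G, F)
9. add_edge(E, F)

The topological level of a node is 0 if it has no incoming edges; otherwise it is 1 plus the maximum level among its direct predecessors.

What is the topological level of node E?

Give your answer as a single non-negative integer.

Answer: 1

Derivation:
Op 1: add_edge(D, A). Edges now: 1
Op 2: add_edge(E, F). Edges now: 2
Op 3: add_edge(B, F). Edges now: 3
Op 4: add_edge(G, E). Edges now: 4
Op 5: add_edge(H, A). Edges now: 5
Op 6: add_edge(E, C). Edges now: 6
Op 7: add_edge(E, A). Edges now: 7
Op 8: add_edge(G, F). Edges now: 8
Op 9: add_edge(E, F) (duplicate, no change). Edges now: 8
Compute levels (Kahn BFS):
  sources (in-degree 0): B, D, G, H
  process B: level=0
    B->F: in-degree(F)=2, level(F)>=1
  process D: level=0
    D->A: in-degree(A)=2, level(A)>=1
  process G: level=0
    G->E: in-degree(E)=0, level(E)=1, enqueue
    G->F: in-degree(F)=1, level(F)>=1
  process H: level=0
    H->A: in-degree(A)=1, level(A)>=1
  process E: level=1
    E->A: in-degree(A)=0, level(A)=2, enqueue
    E->C: in-degree(C)=0, level(C)=2, enqueue
    E->F: in-degree(F)=0, level(F)=2, enqueue
  process A: level=2
  process C: level=2
  process F: level=2
All levels: A:2, B:0, C:2, D:0, E:1, F:2, G:0, H:0
level(E) = 1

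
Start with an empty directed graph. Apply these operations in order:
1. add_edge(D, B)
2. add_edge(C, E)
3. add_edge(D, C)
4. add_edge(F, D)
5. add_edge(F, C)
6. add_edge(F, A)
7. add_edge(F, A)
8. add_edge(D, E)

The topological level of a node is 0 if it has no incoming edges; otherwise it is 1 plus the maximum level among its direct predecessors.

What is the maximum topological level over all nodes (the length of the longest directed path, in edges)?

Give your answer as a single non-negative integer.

Answer: 3

Derivation:
Op 1: add_edge(D, B). Edges now: 1
Op 2: add_edge(C, E). Edges now: 2
Op 3: add_edge(D, C). Edges now: 3
Op 4: add_edge(F, D). Edges now: 4
Op 5: add_edge(F, C). Edges now: 5
Op 6: add_edge(F, A). Edges now: 6
Op 7: add_edge(F, A) (duplicate, no change). Edges now: 6
Op 8: add_edge(D, E). Edges now: 7
Compute levels (Kahn BFS):
  sources (in-degree 0): F
  process F: level=0
    F->A: in-degree(A)=0, level(A)=1, enqueue
    F->C: in-degree(C)=1, level(C)>=1
    F->D: in-degree(D)=0, level(D)=1, enqueue
  process A: level=1
  process D: level=1
    D->B: in-degree(B)=0, level(B)=2, enqueue
    D->C: in-degree(C)=0, level(C)=2, enqueue
    D->E: in-degree(E)=1, level(E)>=2
  process B: level=2
  process C: level=2
    C->E: in-degree(E)=0, level(E)=3, enqueue
  process E: level=3
All levels: A:1, B:2, C:2, D:1, E:3, F:0
max level = 3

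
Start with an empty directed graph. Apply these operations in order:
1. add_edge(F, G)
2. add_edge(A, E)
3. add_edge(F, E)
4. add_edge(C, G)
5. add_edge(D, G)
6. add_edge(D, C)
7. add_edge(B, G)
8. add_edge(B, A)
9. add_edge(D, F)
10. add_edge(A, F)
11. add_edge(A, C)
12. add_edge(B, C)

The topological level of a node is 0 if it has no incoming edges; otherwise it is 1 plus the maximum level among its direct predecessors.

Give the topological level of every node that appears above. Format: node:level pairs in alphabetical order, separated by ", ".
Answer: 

Op 1: add_edge(F, G). Edges now: 1
Op 2: add_edge(A, E). Edges now: 2
Op 3: add_edge(F, E). Edges now: 3
Op 4: add_edge(C, G). Edges now: 4
Op 5: add_edge(D, G). Edges now: 5
Op 6: add_edge(D, C). Edges now: 6
Op 7: add_edge(B, G). Edges now: 7
Op 8: add_edge(B, A). Edges now: 8
Op 9: add_edge(D, F). Edges now: 9
Op 10: add_edge(A, F). Edges now: 10
Op 11: add_edge(A, C). Edges now: 11
Op 12: add_edge(B, C). Edges now: 12
Compute levels (Kahn BFS):
  sources (in-degree 0): B, D
  process B: level=0
    B->A: in-degree(A)=0, level(A)=1, enqueue
    B->C: in-degree(C)=2, level(C)>=1
    B->G: in-degree(G)=3, level(G)>=1
  process D: level=0
    D->C: in-degree(C)=1, level(C)>=1
    D->F: in-degree(F)=1, level(F)>=1
    D->G: in-degree(G)=2, level(G)>=1
  process A: level=1
    A->C: in-degree(C)=0, level(C)=2, enqueue
    A->E: in-degree(E)=1, level(E)>=2
    A->F: in-degree(F)=0, level(F)=2, enqueue
  process C: level=2
    C->G: in-degree(G)=1, level(G)>=3
  process F: level=2
    F->E: in-degree(E)=0, level(E)=3, enqueue
    F->G: in-degree(G)=0, level(G)=3, enqueue
  process E: level=3
  process G: level=3
All levels: A:1, B:0, C:2, D:0, E:3, F:2, G:3

Answer: A:1, B:0, C:2, D:0, E:3, F:2, G:3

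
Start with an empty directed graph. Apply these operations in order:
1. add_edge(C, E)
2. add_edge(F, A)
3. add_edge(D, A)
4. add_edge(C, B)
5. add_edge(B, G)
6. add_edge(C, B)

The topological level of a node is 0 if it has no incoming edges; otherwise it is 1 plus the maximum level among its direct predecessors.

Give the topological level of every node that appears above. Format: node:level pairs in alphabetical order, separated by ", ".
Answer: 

Op 1: add_edge(C, E). Edges now: 1
Op 2: add_edge(F, A). Edges now: 2
Op 3: add_edge(D, A). Edges now: 3
Op 4: add_edge(C, B). Edges now: 4
Op 5: add_edge(B, G). Edges now: 5
Op 6: add_edge(C, B) (duplicate, no change). Edges now: 5
Compute levels (Kahn BFS):
  sources (in-degree 0): C, D, F
  process C: level=0
    C->B: in-degree(B)=0, level(B)=1, enqueue
    C->E: in-degree(E)=0, level(E)=1, enqueue
  process D: level=0
    D->A: in-degree(A)=1, level(A)>=1
  process F: level=0
    F->A: in-degree(A)=0, level(A)=1, enqueue
  process B: level=1
    B->G: in-degree(G)=0, level(G)=2, enqueue
  process E: level=1
  process A: level=1
  process G: level=2
All levels: A:1, B:1, C:0, D:0, E:1, F:0, G:2

Answer: A:1, B:1, C:0, D:0, E:1, F:0, G:2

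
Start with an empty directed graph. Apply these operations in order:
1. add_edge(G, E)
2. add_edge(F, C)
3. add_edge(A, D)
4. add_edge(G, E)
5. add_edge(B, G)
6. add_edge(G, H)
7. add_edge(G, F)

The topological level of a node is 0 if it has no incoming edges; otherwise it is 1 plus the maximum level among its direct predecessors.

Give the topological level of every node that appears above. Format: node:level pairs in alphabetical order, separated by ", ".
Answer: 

Op 1: add_edge(G, E). Edges now: 1
Op 2: add_edge(F, C). Edges now: 2
Op 3: add_edge(A, D). Edges now: 3
Op 4: add_edge(G, E) (duplicate, no change). Edges now: 3
Op 5: add_edge(B, G). Edges now: 4
Op 6: add_edge(G, H). Edges now: 5
Op 7: add_edge(G, F). Edges now: 6
Compute levels (Kahn BFS):
  sources (in-degree 0): A, B
  process A: level=0
    A->D: in-degree(D)=0, level(D)=1, enqueue
  process B: level=0
    B->G: in-degree(G)=0, level(G)=1, enqueue
  process D: level=1
  process G: level=1
    G->E: in-degree(E)=0, level(E)=2, enqueue
    G->F: in-degree(F)=0, level(F)=2, enqueue
    G->H: in-degree(H)=0, level(H)=2, enqueue
  process E: level=2
  process F: level=2
    F->C: in-degree(C)=0, level(C)=3, enqueue
  process H: level=2
  process C: level=3
All levels: A:0, B:0, C:3, D:1, E:2, F:2, G:1, H:2

Answer: A:0, B:0, C:3, D:1, E:2, F:2, G:1, H:2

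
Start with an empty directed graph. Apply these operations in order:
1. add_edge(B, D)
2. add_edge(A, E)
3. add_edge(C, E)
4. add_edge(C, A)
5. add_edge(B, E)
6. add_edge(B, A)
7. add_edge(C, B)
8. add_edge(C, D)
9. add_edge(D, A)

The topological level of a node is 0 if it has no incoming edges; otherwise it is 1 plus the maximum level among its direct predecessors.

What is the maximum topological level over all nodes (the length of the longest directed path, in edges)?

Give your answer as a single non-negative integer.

Op 1: add_edge(B, D). Edges now: 1
Op 2: add_edge(A, E). Edges now: 2
Op 3: add_edge(C, E). Edges now: 3
Op 4: add_edge(C, A). Edges now: 4
Op 5: add_edge(B, E). Edges now: 5
Op 6: add_edge(B, A). Edges now: 6
Op 7: add_edge(C, B). Edges now: 7
Op 8: add_edge(C, D). Edges now: 8
Op 9: add_edge(D, A). Edges now: 9
Compute levels (Kahn BFS):
  sources (in-degree 0): C
  process C: level=0
    C->A: in-degree(A)=2, level(A)>=1
    C->B: in-degree(B)=0, level(B)=1, enqueue
    C->D: in-degree(D)=1, level(D)>=1
    C->E: in-degree(E)=2, level(E)>=1
  process B: level=1
    B->A: in-degree(A)=1, level(A)>=2
    B->D: in-degree(D)=0, level(D)=2, enqueue
    B->E: in-degree(E)=1, level(E)>=2
  process D: level=2
    D->A: in-degree(A)=0, level(A)=3, enqueue
  process A: level=3
    A->E: in-degree(E)=0, level(E)=4, enqueue
  process E: level=4
All levels: A:3, B:1, C:0, D:2, E:4
max level = 4

Answer: 4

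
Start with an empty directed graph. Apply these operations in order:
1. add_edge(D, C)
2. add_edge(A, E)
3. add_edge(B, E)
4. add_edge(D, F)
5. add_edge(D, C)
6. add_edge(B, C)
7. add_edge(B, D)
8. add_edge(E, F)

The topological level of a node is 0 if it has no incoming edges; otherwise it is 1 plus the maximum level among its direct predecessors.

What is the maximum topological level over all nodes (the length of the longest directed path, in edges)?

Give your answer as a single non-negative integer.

Op 1: add_edge(D, C). Edges now: 1
Op 2: add_edge(A, E). Edges now: 2
Op 3: add_edge(B, E). Edges now: 3
Op 4: add_edge(D, F). Edges now: 4
Op 5: add_edge(D, C) (duplicate, no change). Edges now: 4
Op 6: add_edge(B, C). Edges now: 5
Op 7: add_edge(B, D). Edges now: 6
Op 8: add_edge(E, F). Edges now: 7
Compute levels (Kahn BFS):
  sources (in-degree 0): A, B
  process A: level=0
    A->E: in-degree(E)=1, level(E)>=1
  process B: level=0
    B->C: in-degree(C)=1, level(C)>=1
    B->D: in-degree(D)=0, level(D)=1, enqueue
    B->E: in-degree(E)=0, level(E)=1, enqueue
  process D: level=1
    D->C: in-degree(C)=0, level(C)=2, enqueue
    D->F: in-degree(F)=1, level(F)>=2
  process E: level=1
    E->F: in-degree(F)=0, level(F)=2, enqueue
  process C: level=2
  process F: level=2
All levels: A:0, B:0, C:2, D:1, E:1, F:2
max level = 2

Answer: 2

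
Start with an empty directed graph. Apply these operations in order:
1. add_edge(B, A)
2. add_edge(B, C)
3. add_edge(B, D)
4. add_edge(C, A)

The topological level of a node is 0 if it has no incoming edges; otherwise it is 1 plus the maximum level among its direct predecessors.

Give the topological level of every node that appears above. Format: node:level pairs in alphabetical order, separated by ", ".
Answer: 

Answer: A:2, B:0, C:1, D:1

Derivation:
Op 1: add_edge(B, A). Edges now: 1
Op 2: add_edge(B, C). Edges now: 2
Op 3: add_edge(B, D). Edges now: 3
Op 4: add_edge(C, A). Edges now: 4
Compute levels (Kahn BFS):
  sources (in-degree 0): B
  process B: level=0
    B->A: in-degree(A)=1, level(A)>=1
    B->C: in-degree(C)=0, level(C)=1, enqueue
    B->D: in-degree(D)=0, level(D)=1, enqueue
  process C: level=1
    C->A: in-degree(A)=0, level(A)=2, enqueue
  process D: level=1
  process A: level=2
All levels: A:2, B:0, C:1, D:1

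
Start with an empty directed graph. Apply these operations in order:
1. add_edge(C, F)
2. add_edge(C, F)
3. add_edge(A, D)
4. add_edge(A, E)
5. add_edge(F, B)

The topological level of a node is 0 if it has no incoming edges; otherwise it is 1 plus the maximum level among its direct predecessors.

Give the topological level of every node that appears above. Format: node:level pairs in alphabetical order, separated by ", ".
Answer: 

Op 1: add_edge(C, F). Edges now: 1
Op 2: add_edge(C, F) (duplicate, no change). Edges now: 1
Op 3: add_edge(A, D). Edges now: 2
Op 4: add_edge(A, E). Edges now: 3
Op 5: add_edge(F, B). Edges now: 4
Compute levels (Kahn BFS):
  sources (in-degree 0): A, C
  process A: level=0
    A->D: in-degree(D)=0, level(D)=1, enqueue
    A->E: in-degree(E)=0, level(E)=1, enqueue
  process C: level=0
    C->F: in-degree(F)=0, level(F)=1, enqueue
  process D: level=1
  process E: level=1
  process F: level=1
    F->B: in-degree(B)=0, level(B)=2, enqueue
  process B: level=2
All levels: A:0, B:2, C:0, D:1, E:1, F:1

Answer: A:0, B:2, C:0, D:1, E:1, F:1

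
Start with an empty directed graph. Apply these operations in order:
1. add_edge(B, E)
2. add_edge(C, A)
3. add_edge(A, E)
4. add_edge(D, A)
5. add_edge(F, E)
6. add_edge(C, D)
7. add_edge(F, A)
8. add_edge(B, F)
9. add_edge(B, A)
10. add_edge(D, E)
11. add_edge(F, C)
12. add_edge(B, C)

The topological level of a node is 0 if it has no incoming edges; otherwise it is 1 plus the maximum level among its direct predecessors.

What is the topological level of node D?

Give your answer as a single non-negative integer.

Op 1: add_edge(B, E). Edges now: 1
Op 2: add_edge(C, A). Edges now: 2
Op 3: add_edge(A, E). Edges now: 3
Op 4: add_edge(D, A). Edges now: 4
Op 5: add_edge(F, E). Edges now: 5
Op 6: add_edge(C, D). Edges now: 6
Op 7: add_edge(F, A). Edges now: 7
Op 8: add_edge(B, F). Edges now: 8
Op 9: add_edge(B, A). Edges now: 9
Op 10: add_edge(D, E). Edges now: 10
Op 11: add_edge(F, C). Edges now: 11
Op 12: add_edge(B, C). Edges now: 12
Compute levels (Kahn BFS):
  sources (in-degree 0): B
  process B: level=0
    B->A: in-degree(A)=3, level(A)>=1
    B->C: in-degree(C)=1, level(C)>=1
    B->E: in-degree(E)=3, level(E)>=1
    B->F: in-degree(F)=0, level(F)=1, enqueue
  process F: level=1
    F->A: in-degree(A)=2, level(A)>=2
    F->C: in-degree(C)=0, level(C)=2, enqueue
    F->E: in-degree(E)=2, level(E)>=2
  process C: level=2
    C->A: in-degree(A)=1, level(A)>=3
    C->D: in-degree(D)=0, level(D)=3, enqueue
  process D: level=3
    D->A: in-degree(A)=0, level(A)=4, enqueue
    D->E: in-degree(E)=1, level(E)>=4
  process A: level=4
    A->E: in-degree(E)=0, level(E)=5, enqueue
  process E: level=5
All levels: A:4, B:0, C:2, D:3, E:5, F:1
level(D) = 3

Answer: 3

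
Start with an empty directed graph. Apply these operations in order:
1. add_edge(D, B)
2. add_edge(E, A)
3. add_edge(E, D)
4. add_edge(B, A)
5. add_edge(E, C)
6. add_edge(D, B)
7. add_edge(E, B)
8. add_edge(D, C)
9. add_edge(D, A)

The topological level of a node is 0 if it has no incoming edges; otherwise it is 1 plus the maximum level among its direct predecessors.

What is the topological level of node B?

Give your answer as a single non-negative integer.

Answer: 2

Derivation:
Op 1: add_edge(D, B). Edges now: 1
Op 2: add_edge(E, A). Edges now: 2
Op 3: add_edge(E, D). Edges now: 3
Op 4: add_edge(B, A). Edges now: 4
Op 5: add_edge(E, C). Edges now: 5
Op 6: add_edge(D, B) (duplicate, no change). Edges now: 5
Op 7: add_edge(E, B). Edges now: 6
Op 8: add_edge(D, C). Edges now: 7
Op 9: add_edge(D, A). Edges now: 8
Compute levels (Kahn BFS):
  sources (in-degree 0): E
  process E: level=0
    E->A: in-degree(A)=2, level(A)>=1
    E->B: in-degree(B)=1, level(B)>=1
    E->C: in-degree(C)=1, level(C)>=1
    E->D: in-degree(D)=0, level(D)=1, enqueue
  process D: level=1
    D->A: in-degree(A)=1, level(A)>=2
    D->B: in-degree(B)=0, level(B)=2, enqueue
    D->C: in-degree(C)=0, level(C)=2, enqueue
  process B: level=2
    B->A: in-degree(A)=0, level(A)=3, enqueue
  process C: level=2
  process A: level=3
All levels: A:3, B:2, C:2, D:1, E:0
level(B) = 2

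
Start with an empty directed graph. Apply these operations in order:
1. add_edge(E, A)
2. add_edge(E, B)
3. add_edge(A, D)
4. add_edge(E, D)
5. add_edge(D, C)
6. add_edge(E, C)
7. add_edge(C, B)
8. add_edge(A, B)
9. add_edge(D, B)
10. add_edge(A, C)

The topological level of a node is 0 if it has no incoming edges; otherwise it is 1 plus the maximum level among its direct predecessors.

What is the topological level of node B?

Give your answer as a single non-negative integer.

Op 1: add_edge(E, A). Edges now: 1
Op 2: add_edge(E, B). Edges now: 2
Op 3: add_edge(A, D). Edges now: 3
Op 4: add_edge(E, D). Edges now: 4
Op 5: add_edge(D, C). Edges now: 5
Op 6: add_edge(E, C). Edges now: 6
Op 7: add_edge(C, B). Edges now: 7
Op 8: add_edge(A, B). Edges now: 8
Op 9: add_edge(D, B). Edges now: 9
Op 10: add_edge(A, C). Edges now: 10
Compute levels (Kahn BFS):
  sources (in-degree 0): E
  process E: level=0
    E->A: in-degree(A)=0, level(A)=1, enqueue
    E->B: in-degree(B)=3, level(B)>=1
    E->C: in-degree(C)=2, level(C)>=1
    E->D: in-degree(D)=1, level(D)>=1
  process A: level=1
    A->B: in-degree(B)=2, level(B)>=2
    A->C: in-degree(C)=1, level(C)>=2
    A->D: in-degree(D)=0, level(D)=2, enqueue
  process D: level=2
    D->B: in-degree(B)=1, level(B)>=3
    D->C: in-degree(C)=0, level(C)=3, enqueue
  process C: level=3
    C->B: in-degree(B)=0, level(B)=4, enqueue
  process B: level=4
All levels: A:1, B:4, C:3, D:2, E:0
level(B) = 4

Answer: 4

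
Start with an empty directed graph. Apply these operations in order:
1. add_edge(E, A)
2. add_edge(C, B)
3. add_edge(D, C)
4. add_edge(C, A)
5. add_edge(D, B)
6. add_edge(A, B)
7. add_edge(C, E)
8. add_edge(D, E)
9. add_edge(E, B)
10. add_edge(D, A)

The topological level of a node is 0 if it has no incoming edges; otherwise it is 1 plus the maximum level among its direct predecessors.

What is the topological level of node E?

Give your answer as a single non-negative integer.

Answer: 2

Derivation:
Op 1: add_edge(E, A). Edges now: 1
Op 2: add_edge(C, B). Edges now: 2
Op 3: add_edge(D, C). Edges now: 3
Op 4: add_edge(C, A). Edges now: 4
Op 5: add_edge(D, B). Edges now: 5
Op 6: add_edge(A, B). Edges now: 6
Op 7: add_edge(C, E). Edges now: 7
Op 8: add_edge(D, E). Edges now: 8
Op 9: add_edge(E, B). Edges now: 9
Op 10: add_edge(D, A). Edges now: 10
Compute levels (Kahn BFS):
  sources (in-degree 0): D
  process D: level=0
    D->A: in-degree(A)=2, level(A)>=1
    D->B: in-degree(B)=3, level(B)>=1
    D->C: in-degree(C)=0, level(C)=1, enqueue
    D->E: in-degree(E)=1, level(E)>=1
  process C: level=1
    C->A: in-degree(A)=1, level(A)>=2
    C->B: in-degree(B)=2, level(B)>=2
    C->E: in-degree(E)=0, level(E)=2, enqueue
  process E: level=2
    E->A: in-degree(A)=0, level(A)=3, enqueue
    E->B: in-degree(B)=1, level(B)>=3
  process A: level=3
    A->B: in-degree(B)=0, level(B)=4, enqueue
  process B: level=4
All levels: A:3, B:4, C:1, D:0, E:2
level(E) = 2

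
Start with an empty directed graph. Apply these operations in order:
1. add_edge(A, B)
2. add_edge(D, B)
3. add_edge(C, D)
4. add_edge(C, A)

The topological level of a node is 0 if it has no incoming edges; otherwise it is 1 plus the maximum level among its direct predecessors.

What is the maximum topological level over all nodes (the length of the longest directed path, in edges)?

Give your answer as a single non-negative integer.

Answer: 2

Derivation:
Op 1: add_edge(A, B). Edges now: 1
Op 2: add_edge(D, B). Edges now: 2
Op 3: add_edge(C, D). Edges now: 3
Op 4: add_edge(C, A). Edges now: 4
Compute levels (Kahn BFS):
  sources (in-degree 0): C
  process C: level=0
    C->A: in-degree(A)=0, level(A)=1, enqueue
    C->D: in-degree(D)=0, level(D)=1, enqueue
  process A: level=1
    A->B: in-degree(B)=1, level(B)>=2
  process D: level=1
    D->B: in-degree(B)=0, level(B)=2, enqueue
  process B: level=2
All levels: A:1, B:2, C:0, D:1
max level = 2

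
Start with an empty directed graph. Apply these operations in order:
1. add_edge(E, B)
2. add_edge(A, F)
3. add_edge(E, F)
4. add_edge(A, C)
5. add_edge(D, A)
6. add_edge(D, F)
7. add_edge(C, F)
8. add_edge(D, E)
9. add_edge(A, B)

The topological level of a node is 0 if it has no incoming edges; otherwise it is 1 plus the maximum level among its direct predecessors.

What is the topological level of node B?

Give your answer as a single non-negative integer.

Answer: 2

Derivation:
Op 1: add_edge(E, B). Edges now: 1
Op 2: add_edge(A, F). Edges now: 2
Op 3: add_edge(E, F). Edges now: 3
Op 4: add_edge(A, C). Edges now: 4
Op 5: add_edge(D, A). Edges now: 5
Op 6: add_edge(D, F). Edges now: 6
Op 7: add_edge(C, F). Edges now: 7
Op 8: add_edge(D, E). Edges now: 8
Op 9: add_edge(A, B). Edges now: 9
Compute levels (Kahn BFS):
  sources (in-degree 0): D
  process D: level=0
    D->A: in-degree(A)=0, level(A)=1, enqueue
    D->E: in-degree(E)=0, level(E)=1, enqueue
    D->F: in-degree(F)=3, level(F)>=1
  process A: level=1
    A->B: in-degree(B)=1, level(B)>=2
    A->C: in-degree(C)=0, level(C)=2, enqueue
    A->F: in-degree(F)=2, level(F)>=2
  process E: level=1
    E->B: in-degree(B)=0, level(B)=2, enqueue
    E->F: in-degree(F)=1, level(F)>=2
  process C: level=2
    C->F: in-degree(F)=0, level(F)=3, enqueue
  process B: level=2
  process F: level=3
All levels: A:1, B:2, C:2, D:0, E:1, F:3
level(B) = 2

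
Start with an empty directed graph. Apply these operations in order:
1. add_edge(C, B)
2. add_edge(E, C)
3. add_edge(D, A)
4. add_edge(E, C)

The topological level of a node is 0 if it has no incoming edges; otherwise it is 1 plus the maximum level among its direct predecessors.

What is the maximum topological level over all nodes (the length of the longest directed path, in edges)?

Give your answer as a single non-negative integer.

Answer: 2

Derivation:
Op 1: add_edge(C, B). Edges now: 1
Op 2: add_edge(E, C). Edges now: 2
Op 3: add_edge(D, A). Edges now: 3
Op 4: add_edge(E, C) (duplicate, no change). Edges now: 3
Compute levels (Kahn BFS):
  sources (in-degree 0): D, E
  process D: level=0
    D->A: in-degree(A)=0, level(A)=1, enqueue
  process E: level=0
    E->C: in-degree(C)=0, level(C)=1, enqueue
  process A: level=1
  process C: level=1
    C->B: in-degree(B)=0, level(B)=2, enqueue
  process B: level=2
All levels: A:1, B:2, C:1, D:0, E:0
max level = 2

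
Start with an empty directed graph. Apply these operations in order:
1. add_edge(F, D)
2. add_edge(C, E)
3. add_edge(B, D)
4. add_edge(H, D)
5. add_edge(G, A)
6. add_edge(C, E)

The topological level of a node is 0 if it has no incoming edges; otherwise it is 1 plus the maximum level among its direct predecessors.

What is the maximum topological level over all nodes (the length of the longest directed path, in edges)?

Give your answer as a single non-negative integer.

Op 1: add_edge(F, D). Edges now: 1
Op 2: add_edge(C, E). Edges now: 2
Op 3: add_edge(B, D). Edges now: 3
Op 4: add_edge(H, D). Edges now: 4
Op 5: add_edge(G, A). Edges now: 5
Op 6: add_edge(C, E) (duplicate, no change). Edges now: 5
Compute levels (Kahn BFS):
  sources (in-degree 0): B, C, F, G, H
  process B: level=0
    B->D: in-degree(D)=2, level(D)>=1
  process C: level=0
    C->E: in-degree(E)=0, level(E)=1, enqueue
  process F: level=0
    F->D: in-degree(D)=1, level(D)>=1
  process G: level=0
    G->A: in-degree(A)=0, level(A)=1, enqueue
  process H: level=0
    H->D: in-degree(D)=0, level(D)=1, enqueue
  process E: level=1
  process A: level=1
  process D: level=1
All levels: A:1, B:0, C:0, D:1, E:1, F:0, G:0, H:0
max level = 1

Answer: 1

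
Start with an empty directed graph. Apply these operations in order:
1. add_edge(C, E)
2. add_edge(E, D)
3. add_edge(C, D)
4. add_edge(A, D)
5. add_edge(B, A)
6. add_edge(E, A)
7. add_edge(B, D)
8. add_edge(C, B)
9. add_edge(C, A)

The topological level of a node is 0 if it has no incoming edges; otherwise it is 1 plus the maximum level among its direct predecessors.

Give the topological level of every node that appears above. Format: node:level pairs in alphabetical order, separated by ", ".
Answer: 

Op 1: add_edge(C, E). Edges now: 1
Op 2: add_edge(E, D). Edges now: 2
Op 3: add_edge(C, D). Edges now: 3
Op 4: add_edge(A, D). Edges now: 4
Op 5: add_edge(B, A). Edges now: 5
Op 6: add_edge(E, A). Edges now: 6
Op 7: add_edge(B, D). Edges now: 7
Op 8: add_edge(C, B). Edges now: 8
Op 9: add_edge(C, A). Edges now: 9
Compute levels (Kahn BFS):
  sources (in-degree 0): C
  process C: level=0
    C->A: in-degree(A)=2, level(A)>=1
    C->B: in-degree(B)=0, level(B)=1, enqueue
    C->D: in-degree(D)=3, level(D)>=1
    C->E: in-degree(E)=0, level(E)=1, enqueue
  process B: level=1
    B->A: in-degree(A)=1, level(A)>=2
    B->D: in-degree(D)=2, level(D)>=2
  process E: level=1
    E->A: in-degree(A)=0, level(A)=2, enqueue
    E->D: in-degree(D)=1, level(D)>=2
  process A: level=2
    A->D: in-degree(D)=0, level(D)=3, enqueue
  process D: level=3
All levels: A:2, B:1, C:0, D:3, E:1

Answer: A:2, B:1, C:0, D:3, E:1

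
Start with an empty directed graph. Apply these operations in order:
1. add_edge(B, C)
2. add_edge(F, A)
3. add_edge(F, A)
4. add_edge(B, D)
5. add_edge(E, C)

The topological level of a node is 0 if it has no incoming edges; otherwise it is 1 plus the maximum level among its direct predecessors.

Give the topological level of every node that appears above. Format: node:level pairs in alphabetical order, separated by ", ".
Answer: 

Op 1: add_edge(B, C). Edges now: 1
Op 2: add_edge(F, A). Edges now: 2
Op 3: add_edge(F, A) (duplicate, no change). Edges now: 2
Op 4: add_edge(B, D). Edges now: 3
Op 5: add_edge(E, C). Edges now: 4
Compute levels (Kahn BFS):
  sources (in-degree 0): B, E, F
  process B: level=0
    B->C: in-degree(C)=1, level(C)>=1
    B->D: in-degree(D)=0, level(D)=1, enqueue
  process E: level=0
    E->C: in-degree(C)=0, level(C)=1, enqueue
  process F: level=0
    F->A: in-degree(A)=0, level(A)=1, enqueue
  process D: level=1
  process C: level=1
  process A: level=1
All levels: A:1, B:0, C:1, D:1, E:0, F:0

Answer: A:1, B:0, C:1, D:1, E:0, F:0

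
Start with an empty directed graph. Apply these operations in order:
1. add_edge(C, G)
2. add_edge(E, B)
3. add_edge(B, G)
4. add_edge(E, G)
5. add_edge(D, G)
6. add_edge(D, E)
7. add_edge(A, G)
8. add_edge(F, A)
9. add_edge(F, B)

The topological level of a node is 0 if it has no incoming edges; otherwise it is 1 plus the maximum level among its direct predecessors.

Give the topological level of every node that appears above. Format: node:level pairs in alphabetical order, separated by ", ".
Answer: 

Op 1: add_edge(C, G). Edges now: 1
Op 2: add_edge(E, B). Edges now: 2
Op 3: add_edge(B, G). Edges now: 3
Op 4: add_edge(E, G). Edges now: 4
Op 5: add_edge(D, G). Edges now: 5
Op 6: add_edge(D, E). Edges now: 6
Op 7: add_edge(A, G). Edges now: 7
Op 8: add_edge(F, A). Edges now: 8
Op 9: add_edge(F, B). Edges now: 9
Compute levels (Kahn BFS):
  sources (in-degree 0): C, D, F
  process C: level=0
    C->G: in-degree(G)=4, level(G)>=1
  process D: level=0
    D->E: in-degree(E)=0, level(E)=1, enqueue
    D->G: in-degree(G)=3, level(G)>=1
  process F: level=0
    F->A: in-degree(A)=0, level(A)=1, enqueue
    F->B: in-degree(B)=1, level(B)>=1
  process E: level=1
    E->B: in-degree(B)=0, level(B)=2, enqueue
    E->G: in-degree(G)=2, level(G)>=2
  process A: level=1
    A->G: in-degree(G)=1, level(G)>=2
  process B: level=2
    B->G: in-degree(G)=0, level(G)=3, enqueue
  process G: level=3
All levels: A:1, B:2, C:0, D:0, E:1, F:0, G:3

Answer: A:1, B:2, C:0, D:0, E:1, F:0, G:3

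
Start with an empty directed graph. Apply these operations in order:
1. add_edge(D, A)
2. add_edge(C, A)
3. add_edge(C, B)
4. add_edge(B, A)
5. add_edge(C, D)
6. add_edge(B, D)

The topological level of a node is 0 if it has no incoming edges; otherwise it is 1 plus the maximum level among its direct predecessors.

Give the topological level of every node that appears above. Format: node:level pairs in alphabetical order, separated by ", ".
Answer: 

Answer: A:3, B:1, C:0, D:2

Derivation:
Op 1: add_edge(D, A). Edges now: 1
Op 2: add_edge(C, A). Edges now: 2
Op 3: add_edge(C, B). Edges now: 3
Op 4: add_edge(B, A). Edges now: 4
Op 5: add_edge(C, D). Edges now: 5
Op 6: add_edge(B, D). Edges now: 6
Compute levels (Kahn BFS):
  sources (in-degree 0): C
  process C: level=0
    C->A: in-degree(A)=2, level(A)>=1
    C->B: in-degree(B)=0, level(B)=1, enqueue
    C->D: in-degree(D)=1, level(D)>=1
  process B: level=1
    B->A: in-degree(A)=1, level(A)>=2
    B->D: in-degree(D)=0, level(D)=2, enqueue
  process D: level=2
    D->A: in-degree(A)=0, level(A)=3, enqueue
  process A: level=3
All levels: A:3, B:1, C:0, D:2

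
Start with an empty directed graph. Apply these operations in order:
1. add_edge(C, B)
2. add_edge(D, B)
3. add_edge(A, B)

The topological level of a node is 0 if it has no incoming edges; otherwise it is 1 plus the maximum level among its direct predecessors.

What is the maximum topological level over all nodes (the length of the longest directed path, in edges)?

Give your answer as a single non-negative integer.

Op 1: add_edge(C, B). Edges now: 1
Op 2: add_edge(D, B). Edges now: 2
Op 3: add_edge(A, B). Edges now: 3
Compute levels (Kahn BFS):
  sources (in-degree 0): A, C, D
  process A: level=0
    A->B: in-degree(B)=2, level(B)>=1
  process C: level=0
    C->B: in-degree(B)=1, level(B)>=1
  process D: level=0
    D->B: in-degree(B)=0, level(B)=1, enqueue
  process B: level=1
All levels: A:0, B:1, C:0, D:0
max level = 1

Answer: 1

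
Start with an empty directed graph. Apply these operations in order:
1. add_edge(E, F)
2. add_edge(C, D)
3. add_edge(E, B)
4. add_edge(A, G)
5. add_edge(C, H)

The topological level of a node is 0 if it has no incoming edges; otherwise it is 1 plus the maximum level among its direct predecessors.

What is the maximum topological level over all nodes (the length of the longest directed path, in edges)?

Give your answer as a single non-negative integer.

Answer: 1

Derivation:
Op 1: add_edge(E, F). Edges now: 1
Op 2: add_edge(C, D). Edges now: 2
Op 3: add_edge(E, B). Edges now: 3
Op 4: add_edge(A, G). Edges now: 4
Op 5: add_edge(C, H). Edges now: 5
Compute levels (Kahn BFS):
  sources (in-degree 0): A, C, E
  process A: level=0
    A->G: in-degree(G)=0, level(G)=1, enqueue
  process C: level=0
    C->D: in-degree(D)=0, level(D)=1, enqueue
    C->H: in-degree(H)=0, level(H)=1, enqueue
  process E: level=0
    E->B: in-degree(B)=0, level(B)=1, enqueue
    E->F: in-degree(F)=0, level(F)=1, enqueue
  process G: level=1
  process D: level=1
  process H: level=1
  process B: level=1
  process F: level=1
All levels: A:0, B:1, C:0, D:1, E:0, F:1, G:1, H:1
max level = 1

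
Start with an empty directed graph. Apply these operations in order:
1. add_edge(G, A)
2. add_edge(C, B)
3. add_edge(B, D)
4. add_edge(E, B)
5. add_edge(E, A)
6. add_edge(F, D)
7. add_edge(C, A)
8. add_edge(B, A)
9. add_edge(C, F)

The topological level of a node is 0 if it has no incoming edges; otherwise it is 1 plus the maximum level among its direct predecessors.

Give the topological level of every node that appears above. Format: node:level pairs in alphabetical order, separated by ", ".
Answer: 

Answer: A:2, B:1, C:0, D:2, E:0, F:1, G:0

Derivation:
Op 1: add_edge(G, A). Edges now: 1
Op 2: add_edge(C, B). Edges now: 2
Op 3: add_edge(B, D). Edges now: 3
Op 4: add_edge(E, B). Edges now: 4
Op 5: add_edge(E, A). Edges now: 5
Op 6: add_edge(F, D). Edges now: 6
Op 7: add_edge(C, A). Edges now: 7
Op 8: add_edge(B, A). Edges now: 8
Op 9: add_edge(C, F). Edges now: 9
Compute levels (Kahn BFS):
  sources (in-degree 0): C, E, G
  process C: level=0
    C->A: in-degree(A)=3, level(A)>=1
    C->B: in-degree(B)=1, level(B)>=1
    C->F: in-degree(F)=0, level(F)=1, enqueue
  process E: level=0
    E->A: in-degree(A)=2, level(A)>=1
    E->B: in-degree(B)=0, level(B)=1, enqueue
  process G: level=0
    G->A: in-degree(A)=1, level(A)>=1
  process F: level=1
    F->D: in-degree(D)=1, level(D)>=2
  process B: level=1
    B->A: in-degree(A)=0, level(A)=2, enqueue
    B->D: in-degree(D)=0, level(D)=2, enqueue
  process A: level=2
  process D: level=2
All levels: A:2, B:1, C:0, D:2, E:0, F:1, G:0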